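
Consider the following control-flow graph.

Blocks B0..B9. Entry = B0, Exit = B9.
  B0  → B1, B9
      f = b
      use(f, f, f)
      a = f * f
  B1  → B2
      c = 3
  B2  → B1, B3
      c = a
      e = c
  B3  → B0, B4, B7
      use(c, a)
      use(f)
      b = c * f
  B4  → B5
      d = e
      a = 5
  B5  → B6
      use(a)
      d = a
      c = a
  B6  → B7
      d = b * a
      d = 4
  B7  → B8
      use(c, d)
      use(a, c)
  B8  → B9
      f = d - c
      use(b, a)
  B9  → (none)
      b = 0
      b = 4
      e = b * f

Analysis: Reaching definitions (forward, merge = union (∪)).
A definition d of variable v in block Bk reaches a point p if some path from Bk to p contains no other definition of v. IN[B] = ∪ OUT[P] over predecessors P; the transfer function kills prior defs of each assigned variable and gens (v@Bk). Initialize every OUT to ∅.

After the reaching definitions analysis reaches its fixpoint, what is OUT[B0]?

Answer: {a@B0, b@B3, c@B2, e@B2, f@B0}

Derivation:
Converged values:
  B0: | IN={a@B0, b@B3, c@B2, e@B2, f@B0} | OUT={a@B0, b@B3, c@B2, e@B2, f@B0}
  B1: | IN={a@B0, b@B3, c@B2, e@B2, f@B0} | OUT={a@B0, b@B3, c@B1, e@B2, f@B0}
  B2: | IN={a@B0, b@B3, c@B1, e@B2, f@B0} | OUT={a@B0, b@B3, c@B2, e@B2, f@B0}
  B3: | IN={a@B0, b@B3, c@B2, e@B2, f@B0} | OUT={a@B0, b@B3, c@B2, e@B2, f@B0}
  B4: | IN={a@B0, b@B3, c@B2, e@B2, f@B0} | OUT={a@B4, b@B3, c@B2, d@B4, e@B2, f@B0}
  B5: | IN={a@B4, b@B3, c@B2, d@B4, e@B2, f@B0} | OUT={a@B4, b@B3, c@B5, d@B5, e@B2, f@B0}
  B6: | IN={a@B4, b@B3, c@B5, d@B5, e@B2, f@B0} | OUT={a@B4, b@B3, c@B5, d@B6, e@B2, f@B0}
  B7: | IN={a@B0, a@B4, b@B3, c@B2, c@B5, d@B6, e@B2, f@B0} | OUT={a@B0, a@B4, b@B3, c@B2, c@B5, d@B6, e@B2, f@B0}
  B8: | IN={a@B0, a@B4, b@B3, c@B2, c@B5, d@B6, e@B2, f@B0} | OUT={a@B0, a@B4, b@B3, c@B2, c@B5, d@B6, e@B2, f@B8}
  B9: | IN={a@B0, a@B4, b@B3, c@B2, c@B5, d@B6, e@B2, f@B0, f@B8} | OUT={a@B0, a@B4, b@B9, c@B2, c@B5, d@B6, e@B9, f@B0, f@B8}

Merge at B0 (entry node, so the boundary value {} is joined with the incoming edge(s)): IN[B0] = {} ⊔ OUT[B3] = {a@B0, b@B3, c@B2, e@B2, f@B0}
Applying B0's transfer function to that IN value gives OUT[B0] (row B0 above).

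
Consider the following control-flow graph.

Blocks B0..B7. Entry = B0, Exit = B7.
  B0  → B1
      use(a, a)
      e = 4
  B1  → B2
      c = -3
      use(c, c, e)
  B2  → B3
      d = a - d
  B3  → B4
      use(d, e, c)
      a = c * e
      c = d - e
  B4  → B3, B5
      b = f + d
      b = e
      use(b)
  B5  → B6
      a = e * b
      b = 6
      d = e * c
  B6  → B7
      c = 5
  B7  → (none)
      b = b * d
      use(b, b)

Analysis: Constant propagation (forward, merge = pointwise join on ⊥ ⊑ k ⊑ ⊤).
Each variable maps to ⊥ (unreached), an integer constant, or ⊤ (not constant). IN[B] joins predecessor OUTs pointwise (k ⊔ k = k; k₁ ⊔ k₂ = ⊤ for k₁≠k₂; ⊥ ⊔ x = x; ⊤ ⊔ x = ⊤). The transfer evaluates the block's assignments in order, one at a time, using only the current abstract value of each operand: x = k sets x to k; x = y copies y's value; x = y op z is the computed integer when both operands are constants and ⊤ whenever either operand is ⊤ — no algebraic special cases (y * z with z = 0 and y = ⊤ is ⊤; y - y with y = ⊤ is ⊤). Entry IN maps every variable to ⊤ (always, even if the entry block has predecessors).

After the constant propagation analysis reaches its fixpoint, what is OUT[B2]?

Answer: {a: ⊤, b: ⊤, c: -3, d: ⊤, e: 4, f: ⊤}

Trace:
Converged values:
  B0:  IN=(all ⊤)  OUT={e:4; rest ⊤}
  B1:  IN={e:4; rest ⊤}  OUT={c:-3, e:4; rest ⊤}
  B2:  IN={c:-3, e:4; rest ⊤}  OUT={c:-3, e:4; rest ⊤}
  B3:  IN={e:4; rest ⊤}  OUT={e:4; rest ⊤}
  B4:  IN={e:4; rest ⊤}  OUT={b:4, e:4; rest ⊤}
  B5:  IN={b:4, e:4; rest ⊤}  OUT={a:16, b:6, e:4; rest ⊤}
  B6:  IN={a:16, b:6, e:4; rest ⊤}  OUT={a:16, b:6, c:5, e:4; rest ⊤}
  B7:  IN={a:16, b:6, c:5, e:4; rest ⊤}  OUT={a:16, c:5, e:4; rest ⊤}

Merge at B2: IN[B2] = OUT[B1] = {a: ⊤, b: ⊤, c: -3, d: ⊤, e: 4, f: ⊤}
Applying B2's transfer function to that IN value gives OUT[B2] (row B2 above).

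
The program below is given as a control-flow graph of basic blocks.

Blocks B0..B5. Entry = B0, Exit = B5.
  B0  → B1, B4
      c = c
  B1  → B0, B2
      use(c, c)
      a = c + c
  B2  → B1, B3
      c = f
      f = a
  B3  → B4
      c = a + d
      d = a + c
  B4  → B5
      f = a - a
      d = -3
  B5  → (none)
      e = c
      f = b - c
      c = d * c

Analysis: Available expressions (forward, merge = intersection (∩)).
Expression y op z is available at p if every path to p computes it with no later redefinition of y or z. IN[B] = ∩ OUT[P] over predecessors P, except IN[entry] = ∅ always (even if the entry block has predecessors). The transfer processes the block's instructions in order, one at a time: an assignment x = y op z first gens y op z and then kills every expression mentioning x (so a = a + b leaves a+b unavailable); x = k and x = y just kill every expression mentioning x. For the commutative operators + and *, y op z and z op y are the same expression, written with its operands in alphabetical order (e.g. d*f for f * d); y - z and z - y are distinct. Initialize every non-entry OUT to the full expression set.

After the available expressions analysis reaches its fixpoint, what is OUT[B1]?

Per-block solution:
  B0:  IN={}  OUT={}
  B1:  IN={}  OUT={c+c}
  B2:  IN={c+c}  OUT={}
  B3:  IN={}  OUT={a+c}
  B4:  IN={}  OUT={a-a}
  B5:  IN={a-a}  OUT={a-a}

Merge at B1: IN[B1] = OUT[B0] ∩ OUT[B2] = {}
Applying B1's transfer function to that IN value gives OUT[B1] (row B1 above).

Answer: {c+c}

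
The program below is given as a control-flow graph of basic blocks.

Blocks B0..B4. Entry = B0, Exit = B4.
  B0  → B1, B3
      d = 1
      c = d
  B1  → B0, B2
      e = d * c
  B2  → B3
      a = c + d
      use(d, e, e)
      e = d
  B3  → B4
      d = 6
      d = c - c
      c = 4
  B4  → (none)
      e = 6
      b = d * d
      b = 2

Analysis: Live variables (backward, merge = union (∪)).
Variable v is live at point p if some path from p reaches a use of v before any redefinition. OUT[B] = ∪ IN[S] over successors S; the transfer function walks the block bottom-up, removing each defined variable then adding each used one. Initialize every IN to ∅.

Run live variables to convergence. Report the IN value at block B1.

Answer: {c, d}

Working:
Per-block solution:
  B0: | IN={} | OUT={c, d}
  B1: | IN={c, d} | OUT={c, d, e}
  B2: | IN={c, d, e} | OUT={c}
  B3: | IN={c} | OUT={d}
  B4: | IN={d} | OUT={}

Merge at B1: OUT[B1] = IN[B0] ⊔ IN[B2] = {c, d, e}
Applying B1's transfer function to that OUT value gives IN[B1] (row B1 above).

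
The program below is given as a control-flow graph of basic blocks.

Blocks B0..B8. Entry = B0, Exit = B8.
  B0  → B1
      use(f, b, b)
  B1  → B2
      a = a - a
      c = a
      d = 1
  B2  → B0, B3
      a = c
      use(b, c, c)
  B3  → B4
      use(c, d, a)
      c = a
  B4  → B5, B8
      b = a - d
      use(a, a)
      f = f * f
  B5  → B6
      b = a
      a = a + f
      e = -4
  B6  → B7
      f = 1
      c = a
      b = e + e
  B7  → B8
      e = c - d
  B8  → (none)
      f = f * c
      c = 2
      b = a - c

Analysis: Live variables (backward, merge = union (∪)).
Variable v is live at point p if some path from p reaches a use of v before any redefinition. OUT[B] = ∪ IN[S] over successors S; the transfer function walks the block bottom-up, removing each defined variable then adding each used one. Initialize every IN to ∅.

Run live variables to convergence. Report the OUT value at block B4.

Fixpoint table:
  B0:  IN={a, b, f}  OUT={a, b, f}
  B1:  IN={a, b, f}  OUT={b, c, d, f}
  B2:  IN={b, c, d, f}  OUT={a, b, c, d, f}
  B3:  IN={a, c, d, f}  OUT={a, c, d, f}
  B4:  IN={a, c, d, f}  OUT={a, c, d, f}
  B5:  IN={a, d, f}  OUT={a, d, e}
  B6:  IN={a, d, e}  OUT={a, c, d, f}
  B7:  IN={a, c, d, f}  OUT={a, c, f}
  B8:  IN={a, c, f}  OUT={}

Merge at B4: OUT[B4] = IN[B5] ⊔ IN[B8] = {a, c, d, f}

Answer: {a, c, d, f}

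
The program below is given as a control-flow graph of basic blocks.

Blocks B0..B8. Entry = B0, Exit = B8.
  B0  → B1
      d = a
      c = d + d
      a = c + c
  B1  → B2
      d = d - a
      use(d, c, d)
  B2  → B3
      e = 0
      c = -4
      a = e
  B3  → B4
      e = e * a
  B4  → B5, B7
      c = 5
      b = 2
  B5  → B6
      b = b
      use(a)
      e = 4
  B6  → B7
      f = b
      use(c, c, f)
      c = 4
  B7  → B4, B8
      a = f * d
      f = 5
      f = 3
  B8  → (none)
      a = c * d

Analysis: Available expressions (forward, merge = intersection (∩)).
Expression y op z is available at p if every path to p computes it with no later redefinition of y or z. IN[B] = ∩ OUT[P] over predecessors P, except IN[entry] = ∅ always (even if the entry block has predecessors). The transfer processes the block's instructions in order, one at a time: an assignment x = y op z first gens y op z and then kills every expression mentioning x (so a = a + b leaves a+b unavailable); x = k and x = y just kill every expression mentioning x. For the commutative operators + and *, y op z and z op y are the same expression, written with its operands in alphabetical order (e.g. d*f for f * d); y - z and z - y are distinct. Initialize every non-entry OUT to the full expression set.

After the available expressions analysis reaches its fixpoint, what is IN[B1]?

Fixpoint table:
  B0:   IN={}   OUT={c+c, d+d}
  B1:   IN={c+c, d+d}   OUT={c+c}
  B2:   IN={c+c}   OUT={}
  B3:   IN={}   OUT={}
  B4:   IN={}   OUT={}
  B5:   IN={}   OUT={}
  B6:   IN={}   OUT={}
  B7:   IN={}   OUT={}
  B8:   IN={}   OUT={c*d}

Merge at B1: IN[B1] = OUT[B0] = {c+c, d+d}

Answer: {c+c, d+d}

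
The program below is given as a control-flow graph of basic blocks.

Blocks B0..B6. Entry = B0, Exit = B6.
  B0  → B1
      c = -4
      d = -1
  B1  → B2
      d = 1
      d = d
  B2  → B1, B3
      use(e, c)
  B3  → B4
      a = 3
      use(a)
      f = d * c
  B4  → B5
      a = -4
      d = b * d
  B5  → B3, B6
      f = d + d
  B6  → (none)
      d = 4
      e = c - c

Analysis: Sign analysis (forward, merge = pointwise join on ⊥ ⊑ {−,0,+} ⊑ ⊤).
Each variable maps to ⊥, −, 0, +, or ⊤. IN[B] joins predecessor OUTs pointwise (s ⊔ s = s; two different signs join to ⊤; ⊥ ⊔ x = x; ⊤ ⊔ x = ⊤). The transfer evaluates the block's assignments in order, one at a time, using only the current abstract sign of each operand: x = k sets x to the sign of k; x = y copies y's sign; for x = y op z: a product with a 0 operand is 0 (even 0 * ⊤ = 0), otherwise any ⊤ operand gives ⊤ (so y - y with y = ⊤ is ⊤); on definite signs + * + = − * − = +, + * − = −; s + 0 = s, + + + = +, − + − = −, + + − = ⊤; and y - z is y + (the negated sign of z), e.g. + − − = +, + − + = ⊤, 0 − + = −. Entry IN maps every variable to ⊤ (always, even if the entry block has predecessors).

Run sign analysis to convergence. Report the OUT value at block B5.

Answer: {a: -, b: ⊤, c: -, d: ⊤, e: ⊤, f: ⊤}

Working:
Fixpoint table:
  B0:  IN=(all ⊤)  OUT={c:-, d:-; rest ⊤}
  B1:  IN={c:-; rest ⊤}  OUT={c:-, d:+; rest ⊤}
  B2:  IN={c:-, d:+; rest ⊤}  OUT={c:-, d:+; rest ⊤}
  B3:  IN={c:-; rest ⊤}  OUT={a:+, c:-; rest ⊤}
  B4:  IN={a:+, c:-; rest ⊤}  OUT={a:-, c:-; rest ⊤}
  B5:  IN={a:-, c:-; rest ⊤}  OUT={a:-, c:-; rest ⊤}
  B6:  IN={a:-, c:-; rest ⊤}  OUT={a:-, c:-, d:+; rest ⊤}

Merge at B5: IN[B5] = OUT[B4] = {a: -, b: ⊤, c: -, d: ⊤, e: ⊤, f: ⊤}
Applying B5's transfer function to that IN value gives OUT[B5] (row B5 above).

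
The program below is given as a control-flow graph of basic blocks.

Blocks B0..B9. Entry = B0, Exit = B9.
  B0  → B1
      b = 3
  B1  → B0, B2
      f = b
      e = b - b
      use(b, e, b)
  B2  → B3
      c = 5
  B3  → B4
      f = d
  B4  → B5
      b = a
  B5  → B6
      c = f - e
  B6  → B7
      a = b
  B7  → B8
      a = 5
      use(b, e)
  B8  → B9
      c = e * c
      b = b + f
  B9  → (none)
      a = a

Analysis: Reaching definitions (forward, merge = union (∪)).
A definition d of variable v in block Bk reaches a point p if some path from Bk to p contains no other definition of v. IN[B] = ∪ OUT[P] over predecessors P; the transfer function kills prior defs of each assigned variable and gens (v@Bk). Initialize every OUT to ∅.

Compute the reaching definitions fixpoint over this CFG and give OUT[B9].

Converged values:
  B0:  IN={b@B0, e@B1, f@B1}  OUT={b@B0, e@B1, f@B1}
  B1:  IN={b@B0, e@B1, f@B1}  OUT={b@B0, e@B1, f@B1}
  B2:  IN={b@B0, e@B1, f@B1}  OUT={b@B0, c@B2, e@B1, f@B1}
  B3:  IN={b@B0, c@B2, e@B1, f@B1}  OUT={b@B0, c@B2, e@B1, f@B3}
  B4:  IN={b@B0, c@B2, e@B1, f@B3}  OUT={b@B4, c@B2, e@B1, f@B3}
  B5:  IN={b@B4, c@B2, e@B1, f@B3}  OUT={b@B4, c@B5, e@B1, f@B3}
  B6:  IN={b@B4, c@B5, e@B1, f@B3}  OUT={a@B6, b@B4, c@B5, e@B1, f@B3}
  B7:  IN={a@B6, b@B4, c@B5, e@B1, f@B3}  OUT={a@B7, b@B4, c@B5, e@B1, f@B3}
  B8:  IN={a@B7, b@B4, c@B5, e@B1, f@B3}  OUT={a@B7, b@B8, c@B8, e@B1, f@B3}
  B9:  IN={a@B7, b@B8, c@B8, e@B1, f@B3}  OUT={a@B9, b@B8, c@B8, e@B1, f@B3}

Merge at B9: IN[B9] = OUT[B8] = {a@B7, b@B8, c@B8, e@B1, f@B3}
Applying B9's transfer function to that IN value gives OUT[B9] (row B9 above).

Answer: {a@B9, b@B8, c@B8, e@B1, f@B3}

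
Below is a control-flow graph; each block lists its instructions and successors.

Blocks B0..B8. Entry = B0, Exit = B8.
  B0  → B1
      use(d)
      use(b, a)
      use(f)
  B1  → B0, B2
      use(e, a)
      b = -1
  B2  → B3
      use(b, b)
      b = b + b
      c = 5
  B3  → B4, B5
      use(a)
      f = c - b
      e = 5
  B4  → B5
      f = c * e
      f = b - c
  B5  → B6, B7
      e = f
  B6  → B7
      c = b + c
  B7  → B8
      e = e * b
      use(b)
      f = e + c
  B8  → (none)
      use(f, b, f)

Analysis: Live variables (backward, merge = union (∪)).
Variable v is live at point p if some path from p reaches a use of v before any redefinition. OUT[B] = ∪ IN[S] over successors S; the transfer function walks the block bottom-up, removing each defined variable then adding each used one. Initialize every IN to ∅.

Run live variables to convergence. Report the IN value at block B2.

Answer: {a, b}

Working:
Converged values:
  B0: | IN={a, b, d, e, f} | OUT={a, d, e, f}
  B1: | IN={a, d, e, f} | OUT={a, b, d, e, f}
  B2: | IN={a, b} | OUT={a, b, c}
  B3: | IN={a, b, c} | OUT={b, c, e, f}
  B4: | IN={b, c, e} | OUT={b, c, f}
  B5: | IN={b, c, f} | OUT={b, c, e}
  B6: | IN={b, c, e} | OUT={b, c, e}
  B7: | IN={b, c, e} | OUT={b, f}
  B8: | IN={b, f} | OUT={}

Merge at B2: OUT[B2] = IN[B3] = {a, b, c}
Applying B2's transfer function to that OUT value gives IN[B2] (row B2 above).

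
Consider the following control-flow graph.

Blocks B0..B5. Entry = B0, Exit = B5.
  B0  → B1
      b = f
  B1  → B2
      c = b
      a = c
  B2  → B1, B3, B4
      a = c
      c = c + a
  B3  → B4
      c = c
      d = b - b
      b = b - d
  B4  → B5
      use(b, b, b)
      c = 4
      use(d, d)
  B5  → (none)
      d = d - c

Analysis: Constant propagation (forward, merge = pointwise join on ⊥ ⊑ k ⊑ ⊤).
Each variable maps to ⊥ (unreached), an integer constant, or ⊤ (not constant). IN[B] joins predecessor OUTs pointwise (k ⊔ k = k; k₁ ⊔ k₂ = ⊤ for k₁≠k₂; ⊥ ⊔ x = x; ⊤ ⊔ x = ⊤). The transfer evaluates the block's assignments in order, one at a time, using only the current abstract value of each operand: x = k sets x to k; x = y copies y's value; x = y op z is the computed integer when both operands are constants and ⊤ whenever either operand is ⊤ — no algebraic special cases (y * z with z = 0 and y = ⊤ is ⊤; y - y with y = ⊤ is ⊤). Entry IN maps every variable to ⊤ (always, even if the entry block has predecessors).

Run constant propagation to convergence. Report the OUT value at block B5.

Converged values:
  B0:  IN=(all ⊤)  OUT=(all ⊤)
  B1:  IN=(all ⊤)  OUT=(all ⊤)
  B2:  IN=(all ⊤)  OUT=(all ⊤)
  B3:  IN=(all ⊤)  OUT=(all ⊤)
  B4:  IN=(all ⊤)  OUT={c:4; rest ⊤}
  B5:  IN={c:4; rest ⊤}  OUT={c:4; rest ⊤}

Merge at B5: IN[B5] = OUT[B4] = {a: ⊤, b: ⊤, c: 4, d: ⊤, e: ⊤, f: ⊤}
Applying B5's transfer function to that IN value gives OUT[B5] (row B5 above).

Answer: {a: ⊤, b: ⊤, c: 4, d: ⊤, e: ⊤, f: ⊤}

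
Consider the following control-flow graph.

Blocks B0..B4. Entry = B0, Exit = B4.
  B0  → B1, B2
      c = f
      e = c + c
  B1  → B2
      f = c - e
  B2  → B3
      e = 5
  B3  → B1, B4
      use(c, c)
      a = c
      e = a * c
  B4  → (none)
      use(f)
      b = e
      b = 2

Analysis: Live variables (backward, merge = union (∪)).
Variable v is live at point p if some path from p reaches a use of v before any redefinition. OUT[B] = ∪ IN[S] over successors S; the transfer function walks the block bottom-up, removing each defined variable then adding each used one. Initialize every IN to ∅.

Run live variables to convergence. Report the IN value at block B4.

Answer: {e, f}

Trace:
Converged values:
  B0:  IN={f}  OUT={c, e, f}
  B1:  IN={c, e}  OUT={c, f}
  B2:  IN={c, f}  OUT={c, f}
  B3:  IN={c, f}  OUT={c, e, f}
  B4:  IN={e, f}  OUT={}

B4 is the boundary node: OUT[B4] = {}
Applying B4's transfer function to that OUT value gives IN[B4] (row B4 above).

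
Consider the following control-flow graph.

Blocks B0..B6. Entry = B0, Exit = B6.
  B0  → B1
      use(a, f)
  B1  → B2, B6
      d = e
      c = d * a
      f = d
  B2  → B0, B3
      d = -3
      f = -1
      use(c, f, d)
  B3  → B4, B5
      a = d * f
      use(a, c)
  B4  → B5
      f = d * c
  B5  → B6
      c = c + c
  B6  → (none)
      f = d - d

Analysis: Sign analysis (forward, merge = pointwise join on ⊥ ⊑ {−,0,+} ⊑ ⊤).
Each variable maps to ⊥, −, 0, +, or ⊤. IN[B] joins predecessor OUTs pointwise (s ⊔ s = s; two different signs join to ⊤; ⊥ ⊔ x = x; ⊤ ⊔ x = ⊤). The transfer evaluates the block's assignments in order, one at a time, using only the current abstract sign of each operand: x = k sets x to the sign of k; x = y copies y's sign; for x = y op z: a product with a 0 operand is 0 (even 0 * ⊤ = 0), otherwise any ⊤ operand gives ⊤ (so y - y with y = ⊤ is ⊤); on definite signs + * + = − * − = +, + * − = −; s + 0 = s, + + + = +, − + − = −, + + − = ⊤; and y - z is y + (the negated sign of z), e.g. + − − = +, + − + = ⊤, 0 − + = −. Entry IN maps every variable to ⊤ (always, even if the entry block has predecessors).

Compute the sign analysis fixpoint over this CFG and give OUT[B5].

Answer: {a: +, b: ⊤, c: ⊤, d: -, e: ⊤, f: ⊤}

Trace:
Converged values:
  B0:   IN=(all ⊤)   OUT=(all ⊤)
  B1:   IN=(all ⊤)   OUT=(all ⊤)
  B2:   IN=(all ⊤)   OUT={d:-, f:-; rest ⊤}
  B3:   IN={d:-, f:-; rest ⊤}   OUT={a:+, d:-, f:-; rest ⊤}
  B4:   IN={a:+, d:-, f:-; rest ⊤}   OUT={a:+, d:-; rest ⊤}
  B5:   IN={a:+, d:-; rest ⊤}   OUT={a:+, d:-; rest ⊤}
  B6:   IN=(all ⊤)   OUT=(all ⊤)

Merge at B5: IN[B5] = OUT[B3] ⊔ OUT[B4] = {a: +, b: ⊤, c: ⊤, d: -, e: ⊤, f: ⊤}
Applying B5's transfer function to that IN value gives OUT[B5] (row B5 above).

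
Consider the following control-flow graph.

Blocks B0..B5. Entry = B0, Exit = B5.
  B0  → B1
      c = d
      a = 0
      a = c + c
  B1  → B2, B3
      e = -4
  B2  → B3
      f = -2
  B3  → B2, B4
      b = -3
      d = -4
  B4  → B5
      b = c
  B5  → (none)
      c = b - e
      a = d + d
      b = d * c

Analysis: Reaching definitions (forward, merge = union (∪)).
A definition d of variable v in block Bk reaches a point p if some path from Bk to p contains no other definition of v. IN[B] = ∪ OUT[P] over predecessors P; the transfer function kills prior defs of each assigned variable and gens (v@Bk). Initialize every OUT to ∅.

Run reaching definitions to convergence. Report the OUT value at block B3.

Converged values:
  B0:   IN={}   OUT={a@B0, c@B0}
  B1:   IN={a@B0, c@B0}   OUT={a@B0, c@B0, e@B1}
  B2:   IN={a@B0, b@B3, c@B0, d@B3, e@B1, f@B2}   OUT={a@B0, b@B3, c@B0, d@B3, e@B1, f@B2}
  B3:   IN={a@B0, b@B3, c@B0, d@B3, e@B1, f@B2}   OUT={a@B0, b@B3, c@B0, d@B3, e@B1, f@B2}
  B4:   IN={a@B0, b@B3, c@B0, d@B3, e@B1, f@B2}   OUT={a@B0, b@B4, c@B0, d@B3, e@B1, f@B2}
  B5:   IN={a@B0, b@B4, c@B0, d@B3, e@B1, f@B2}   OUT={a@B5, b@B5, c@B5, d@B3, e@B1, f@B2}

Merge at B3: IN[B3] = OUT[B1] ⊔ OUT[B2] = {a@B0, b@B3, c@B0, d@B3, e@B1, f@B2}
Applying B3's transfer function to that IN value gives OUT[B3] (row B3 above).

Answer: {a@B0, b@B3, c@B0, d@B3, e@B1, f@B2}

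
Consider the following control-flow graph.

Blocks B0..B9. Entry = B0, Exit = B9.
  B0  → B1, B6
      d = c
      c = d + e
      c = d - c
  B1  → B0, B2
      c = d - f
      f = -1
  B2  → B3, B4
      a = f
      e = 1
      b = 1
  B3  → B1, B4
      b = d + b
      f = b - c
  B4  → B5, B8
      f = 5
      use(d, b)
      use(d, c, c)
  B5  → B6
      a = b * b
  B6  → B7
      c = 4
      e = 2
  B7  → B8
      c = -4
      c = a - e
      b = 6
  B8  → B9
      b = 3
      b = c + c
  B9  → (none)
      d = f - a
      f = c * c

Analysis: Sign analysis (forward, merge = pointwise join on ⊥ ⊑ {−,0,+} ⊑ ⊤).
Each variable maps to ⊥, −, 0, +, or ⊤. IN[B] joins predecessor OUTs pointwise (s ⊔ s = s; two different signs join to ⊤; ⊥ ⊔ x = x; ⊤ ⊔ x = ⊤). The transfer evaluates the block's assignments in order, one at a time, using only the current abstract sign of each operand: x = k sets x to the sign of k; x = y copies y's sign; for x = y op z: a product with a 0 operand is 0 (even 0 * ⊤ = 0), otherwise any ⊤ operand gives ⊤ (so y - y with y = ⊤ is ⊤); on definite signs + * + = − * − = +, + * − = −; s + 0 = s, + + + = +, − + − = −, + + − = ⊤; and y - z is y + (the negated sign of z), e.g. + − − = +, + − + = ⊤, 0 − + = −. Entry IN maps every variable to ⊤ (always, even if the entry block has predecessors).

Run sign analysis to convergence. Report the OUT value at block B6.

Converged values:
  B0:  IN=(all ⊤)  OUT=(all ⊤)
  B1:  IN=(all ⊤)  OUT={f:-; rest ⊤}
  B2:  IN={f:-; rest ⊤}  OUT={a:-, b:+, e:+, f:-; rest ⊤}
  B3:  IN={a:-, b:+, e:+, f:-; rest ⊤}  OUT={a:-, e:+; rest ⊤}
  B4:  IN={a:-, e:+; rest ⊤}  OUT={a:-, e:+, f:+; rest ⊤}
  B5:  IN={a:-, e:+, f:+; rest ⊤}  OUT={e:+, f:+; rest ⊤}
  B6:  IN=(all ⊤)  OUT={c:+, e:+; rest ⊤}
  B7:  IN={c:+, e:+; rest ⊤}  OUT={b:+, e:+; rest ⊤}
  B8:  IN={e:+; rest ⊤}  OUT={e:+; rest ⊤}
  B9:  IN={e:+; rest ⊤}  OUT={e:+; rest ⊤}

Merge at B6: IN[B6] = OUT[B0] ⊔ OUT[B5] = {a: ⊤, b: ⊤, c: ⊤, d: ⊤, e: ⊤, f: ⊤}
Applying B6's transfer function to that IN value gives OUT[B6] (row B6 above).

Answer: {a: ⊤, b: ⊤, c: +, d: ⊤, e: +, f: ⊤}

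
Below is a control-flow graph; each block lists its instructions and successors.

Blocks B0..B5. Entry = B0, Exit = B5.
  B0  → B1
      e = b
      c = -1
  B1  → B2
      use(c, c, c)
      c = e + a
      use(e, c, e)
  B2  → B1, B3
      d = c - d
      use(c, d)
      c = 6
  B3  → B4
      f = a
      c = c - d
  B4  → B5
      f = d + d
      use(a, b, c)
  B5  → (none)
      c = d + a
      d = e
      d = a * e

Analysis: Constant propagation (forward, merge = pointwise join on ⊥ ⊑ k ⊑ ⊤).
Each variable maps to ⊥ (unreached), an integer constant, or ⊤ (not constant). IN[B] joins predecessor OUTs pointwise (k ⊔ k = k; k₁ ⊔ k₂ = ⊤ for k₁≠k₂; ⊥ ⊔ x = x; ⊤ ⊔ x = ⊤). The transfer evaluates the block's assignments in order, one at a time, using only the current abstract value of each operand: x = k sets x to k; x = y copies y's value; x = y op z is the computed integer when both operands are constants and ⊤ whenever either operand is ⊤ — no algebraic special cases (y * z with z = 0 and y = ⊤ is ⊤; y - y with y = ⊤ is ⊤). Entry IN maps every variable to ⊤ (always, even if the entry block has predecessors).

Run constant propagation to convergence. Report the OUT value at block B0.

Answer: {a: ⊤, b: ⊤, c: -1, d: ⊤, e: ⊤, f: ⊤}

Working:
Converged values:
  B0:  IN=(all ⊤)  OUT={c:-1; rest ⊤}
  B1:  IN=(all ⊤)  OUT=(all ⊤)
  B2:  IN=(all ⊤)  OUT={c:6; rest ⊤}
  B3:  IN={c:6; rest ⊤}  OUT=(all ⊤)
  B4:  IN=(all ⊤)  OUT=(all ⊤)
  B5:  IN=(all ⊤)  OUT=(all ⊤)

B0 is the boundary node: IN[B0] = {a: ⊤, b: ⊤, c: ⊤, d: ⊤, e: ⊤, f: ⊤}
Applying B0's transfer function to that IN value gives OUT[B0] (row B0 above).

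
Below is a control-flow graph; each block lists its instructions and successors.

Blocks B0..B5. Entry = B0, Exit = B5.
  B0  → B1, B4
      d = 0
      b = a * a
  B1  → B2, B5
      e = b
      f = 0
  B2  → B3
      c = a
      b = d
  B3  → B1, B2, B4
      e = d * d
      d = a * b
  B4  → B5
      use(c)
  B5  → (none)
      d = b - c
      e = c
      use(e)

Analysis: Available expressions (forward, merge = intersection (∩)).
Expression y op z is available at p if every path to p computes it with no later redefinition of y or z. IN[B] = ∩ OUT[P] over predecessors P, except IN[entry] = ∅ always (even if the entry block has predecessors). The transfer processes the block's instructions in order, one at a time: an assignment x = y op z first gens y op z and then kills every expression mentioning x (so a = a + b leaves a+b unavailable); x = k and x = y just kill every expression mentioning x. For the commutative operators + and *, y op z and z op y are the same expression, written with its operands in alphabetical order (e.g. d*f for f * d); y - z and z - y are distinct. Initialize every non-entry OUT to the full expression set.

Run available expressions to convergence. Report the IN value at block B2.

Converged values:
  B0:  IN={}  OUT={a*a}
  B1:  IN={a*a}  OUT={a*a}
  B2:  IN={a*a}  OUT={a*a}
  B3:  IN={a*a}  OUT={a*a, a*b}
  B4:  IN={a*a}  OUT={a*a}
  B5:  IN={a*a}  OUT={a*a, b-c}

Merge at B2: IN[B2] = OUT[B1] ∩ OUT[B3] = {a*a}

Answer: {a*a}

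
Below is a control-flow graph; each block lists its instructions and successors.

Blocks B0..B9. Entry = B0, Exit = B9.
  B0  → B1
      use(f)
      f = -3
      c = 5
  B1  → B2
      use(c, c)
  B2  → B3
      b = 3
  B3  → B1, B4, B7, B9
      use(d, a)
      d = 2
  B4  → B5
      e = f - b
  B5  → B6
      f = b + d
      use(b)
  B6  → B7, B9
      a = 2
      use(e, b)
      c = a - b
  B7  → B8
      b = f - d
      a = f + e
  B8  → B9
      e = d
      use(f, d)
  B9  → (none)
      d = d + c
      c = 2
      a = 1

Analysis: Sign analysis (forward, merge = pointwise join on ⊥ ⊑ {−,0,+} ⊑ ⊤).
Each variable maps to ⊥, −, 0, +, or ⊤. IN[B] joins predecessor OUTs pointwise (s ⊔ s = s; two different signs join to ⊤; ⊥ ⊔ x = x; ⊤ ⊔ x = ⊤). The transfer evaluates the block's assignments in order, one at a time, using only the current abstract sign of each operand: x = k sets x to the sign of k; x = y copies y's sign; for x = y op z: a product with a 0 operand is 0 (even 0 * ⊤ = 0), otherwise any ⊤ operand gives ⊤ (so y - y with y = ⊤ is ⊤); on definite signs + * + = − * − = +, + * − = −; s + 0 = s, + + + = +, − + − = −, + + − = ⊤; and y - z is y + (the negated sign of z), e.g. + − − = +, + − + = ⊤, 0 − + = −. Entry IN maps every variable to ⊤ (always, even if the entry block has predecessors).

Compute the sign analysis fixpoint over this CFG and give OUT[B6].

Answer: {a: +, b: +, c: ⊤, d: +, e: -, f: +}

Trace:
Fixpoint table:
  B0:   IN=(all ⊤)   OUT={c:+, f:-; rest ⊤}
  B1:   IN={c:+, f:-; rest ⊤}   OUT={c:+, f:-; rest ⊤}
  B2:   IN={c:+, f:-; rest ⊤}   OUT={b:+, c:+, f:-; rest ⊤}
  B3:   IN={b:+, c:+, f:-; rest ⊤}   OUT={b:+, c:+, d:+, f:-; rest ⊤}
  B4:   IN={b:+, c:+, d:+, f:-; rest ⊤}   OUT={b:+, c:+, d:+, e:-, f:-; rest ⊤}
  B5:   IN={b:+, c:+, d:+, e:-, f:-; rest ⊤}   OUT={b:+, c:+, d:+, e:-, f:+; rest ⊤}
  B6:   IN={b:+, c:+, d:+, e:-, f:+; rest ⊤}   OUT={a:+, b:+, d:+, e:-, f:+; rest ⊤}
  B7:   IN={b:+, d:+; rest ⊤}   OUT={d:+; rest ⊤}
  B8:   IN={d:+; rest ⊤}   OUT={d:+, e:+; rest ⊤}
  B9:   IN={d:+; rest ⊤}   OUT={a:+, c:+; rest ⊤}

Merge at B6: IN[B6] = OUT[B5] = {a: ⊤, b: +, c: +, d: +, e: -, f: +}
Applying B6's transfer function to that IN value gives OUT[B6] (row B6 above).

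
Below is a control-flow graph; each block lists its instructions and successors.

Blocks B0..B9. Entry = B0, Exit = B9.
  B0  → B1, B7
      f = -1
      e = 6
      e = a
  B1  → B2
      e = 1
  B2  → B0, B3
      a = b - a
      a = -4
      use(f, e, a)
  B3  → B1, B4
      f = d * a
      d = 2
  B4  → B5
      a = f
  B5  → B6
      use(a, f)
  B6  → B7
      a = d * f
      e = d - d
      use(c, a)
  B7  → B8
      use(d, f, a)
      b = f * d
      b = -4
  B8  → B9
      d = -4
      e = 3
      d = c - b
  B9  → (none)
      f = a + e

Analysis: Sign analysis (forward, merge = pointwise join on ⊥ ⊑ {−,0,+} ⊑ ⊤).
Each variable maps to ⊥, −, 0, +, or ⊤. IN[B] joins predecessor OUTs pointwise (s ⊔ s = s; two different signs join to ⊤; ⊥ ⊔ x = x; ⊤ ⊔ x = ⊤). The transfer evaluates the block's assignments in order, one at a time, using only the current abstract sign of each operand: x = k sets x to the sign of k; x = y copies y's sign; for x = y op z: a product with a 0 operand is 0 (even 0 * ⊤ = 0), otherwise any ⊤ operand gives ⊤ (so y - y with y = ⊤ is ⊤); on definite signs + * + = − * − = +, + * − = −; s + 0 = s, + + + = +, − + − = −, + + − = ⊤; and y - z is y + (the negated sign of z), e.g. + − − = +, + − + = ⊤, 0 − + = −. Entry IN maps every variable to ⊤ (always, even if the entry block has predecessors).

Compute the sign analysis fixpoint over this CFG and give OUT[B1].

Answer: {a: ⊤, b: ⊤, c: ⊤, d: ⊤, e: +, f: ⊤}

Derivation:
Per-block solution:
  B0:  IN=(all ⊤)  OUT={f:-; rest ⊤}
  B1:  IN=(all ⊤)  OUT={e:+; rest ⊤}
  B2:  IN={e:+; rest ⊤}  OUT={a:-, e:+; rest ⊤}
  B3:  IN={a:-, e:+; rest ⊤}  OUT={a:-, d:+, e:+; rest ⊤}
  B4:  IN={a:-, d:+, e:+; rest ⊤}  OUT={d:+, e:+; rest ⊤}
  B5:  IN={d:+, e:+; rest ⊤}  OUT={d:+, e:+; rest ⊤}
  B6:  IN={d:+, e:+; rest ⊤}  OUT={d:+; rest ⊤}
  B7:  IN=(all ⊤)  OUT={b:-; rest ⊤}
  B8:  IN={b:-; rest ⊤}  OUT={b:-, e:+; rest ⊤}
  B9:  IN={b:-, e:+; rest ⊤}  OUT={b:-, e:+; rest ⊤}

Merge at B1: IN[B1] = OUT[B0] ⊔ OUT[B3] = {a: ⊤, b: ⊤, c: ⊤, d: ⊤, e: ⊤, f: ⊤}
Applying B1's transfer function to that IN value gives OUT[B1] (row B1 above).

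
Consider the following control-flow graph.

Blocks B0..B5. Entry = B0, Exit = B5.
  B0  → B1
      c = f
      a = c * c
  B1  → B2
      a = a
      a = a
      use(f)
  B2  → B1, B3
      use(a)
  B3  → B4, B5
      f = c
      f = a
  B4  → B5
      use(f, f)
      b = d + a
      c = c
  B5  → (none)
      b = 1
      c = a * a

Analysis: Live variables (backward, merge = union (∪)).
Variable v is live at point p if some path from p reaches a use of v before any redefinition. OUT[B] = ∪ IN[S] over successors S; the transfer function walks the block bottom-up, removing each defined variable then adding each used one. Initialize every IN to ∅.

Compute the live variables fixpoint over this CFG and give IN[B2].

Answer: {a, c, d, f}

Trace:
Per-block solution:
  B0: | IN={d, f} | OUT={a, c, d, f}
  B1: | IN={a, c, d, f} | OUT={a, c, d, f}
  B2: | IN={a, c, d, f} | OUT={a, c, d, f}
  B3: | IN={a, c, d} | OUT={a, c, d, f}
  B4: | IN={a, c, d, f} | OUT={a}
  B5: | IN={a} | OUT={}

Merge at B2: OUT[B2] = IN[B1] ⊔ IN[B3] = {a, c, d, f}
Applying B2's transfer function to that OUT value gives IN[B2] (row B2 above).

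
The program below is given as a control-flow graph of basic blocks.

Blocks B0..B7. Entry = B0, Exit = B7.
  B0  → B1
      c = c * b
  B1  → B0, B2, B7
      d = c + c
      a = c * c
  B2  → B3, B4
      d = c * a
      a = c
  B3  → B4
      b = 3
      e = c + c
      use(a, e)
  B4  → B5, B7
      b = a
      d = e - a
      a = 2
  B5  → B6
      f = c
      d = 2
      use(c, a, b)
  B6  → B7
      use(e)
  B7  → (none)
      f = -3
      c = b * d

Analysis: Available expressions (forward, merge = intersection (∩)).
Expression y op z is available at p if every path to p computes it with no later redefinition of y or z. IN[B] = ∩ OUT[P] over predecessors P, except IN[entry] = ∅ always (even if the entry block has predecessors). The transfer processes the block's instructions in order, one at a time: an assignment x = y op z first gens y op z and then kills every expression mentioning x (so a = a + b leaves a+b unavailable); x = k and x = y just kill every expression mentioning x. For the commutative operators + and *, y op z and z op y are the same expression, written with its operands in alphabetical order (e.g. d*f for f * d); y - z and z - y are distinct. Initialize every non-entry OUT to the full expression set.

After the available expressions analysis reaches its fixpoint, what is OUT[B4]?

Answer: {c*c, c+c}

Working:
Converged values:
  B0:  IN={}  OUT={}
  B1:  IN={}  OUT={c*c, c+c}
  B2:  IN={c*c, c+c}  OUT={c*c, c+c}
  B3:  IN={c*c, c+c}  OUT={c*c, c+c}
  B4:  IN={c*c, c+c}  OUT={c*c, c+c}
  B5:  IN={c*c, c+c}  OUT={c*c, c+c}
  B6:  IN={c*c, c+c}  OUT={c*c, c+c}
  B7:  IN={c*c, c+c}  OUT={b*d}

Merge at B4: IN[B4] = OUT[B2] ∩ OUT[B3] = {c*c, c+c}
Applying B4's transfer function to that IN value gives OUT[B4] (row B4 above).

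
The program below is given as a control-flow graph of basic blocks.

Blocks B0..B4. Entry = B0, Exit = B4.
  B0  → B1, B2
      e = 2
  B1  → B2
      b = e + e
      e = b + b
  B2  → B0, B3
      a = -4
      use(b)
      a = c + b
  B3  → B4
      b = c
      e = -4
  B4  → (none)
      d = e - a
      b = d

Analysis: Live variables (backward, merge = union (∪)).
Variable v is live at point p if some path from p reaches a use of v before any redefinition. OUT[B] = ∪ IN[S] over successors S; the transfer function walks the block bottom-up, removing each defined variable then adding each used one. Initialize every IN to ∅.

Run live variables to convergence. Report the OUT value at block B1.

Answer: {b, c}

Derivation:
Converged values:
  B0:  IN={b, c}  OUT={b, c, e}
  B1:  IN={c, e}  OUT={b, c}
  B2:  IN={b, c}  OUT={a, b, c}
  B3:  IN={a, c}  OUT={a, e}
  B4:  IN={a, e}  OUT={}

Merge at B1: OUT[B1] = IN[B2] = {b, c}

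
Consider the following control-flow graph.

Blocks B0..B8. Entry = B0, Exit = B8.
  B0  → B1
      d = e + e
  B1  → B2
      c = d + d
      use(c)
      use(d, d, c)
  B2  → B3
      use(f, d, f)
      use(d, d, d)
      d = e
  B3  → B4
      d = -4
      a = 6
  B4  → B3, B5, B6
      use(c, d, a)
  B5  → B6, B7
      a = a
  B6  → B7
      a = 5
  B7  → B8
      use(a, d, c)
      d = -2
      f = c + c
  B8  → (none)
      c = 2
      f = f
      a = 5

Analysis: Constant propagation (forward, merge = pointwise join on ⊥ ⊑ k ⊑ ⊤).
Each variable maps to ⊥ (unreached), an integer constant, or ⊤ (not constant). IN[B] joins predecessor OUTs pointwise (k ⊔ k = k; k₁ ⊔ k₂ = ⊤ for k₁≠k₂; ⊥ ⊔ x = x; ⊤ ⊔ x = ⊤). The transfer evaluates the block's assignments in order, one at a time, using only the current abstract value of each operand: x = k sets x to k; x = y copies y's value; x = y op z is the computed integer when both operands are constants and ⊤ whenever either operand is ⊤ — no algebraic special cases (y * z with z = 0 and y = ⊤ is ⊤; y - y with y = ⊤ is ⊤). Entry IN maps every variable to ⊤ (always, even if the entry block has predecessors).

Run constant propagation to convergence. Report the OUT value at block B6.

Converged values:
  B0:  IN=(all ⊤)  OUT=(all ⊤)
  B1:  IN=(all ⊤)  OUT=(all ⊤)
  B2:  IN=(all ⊤)  OUT=(all ⊤)
  B3:  IN=(all ⊤)  OUT={a:6, d:-4; rest ⊤}
  B4:  IN={a:6, d:-4; rest ⊤}  OUT={a:6, d:-4; rest ⊤}
  B5:  IN={a:6, d:-4; rest ⊤}  OUT={a:6, d:-4; rest ⊤}
  B6:  IN={a:6, d:-4; rest ⊤}  OUT={a:5, d:-4; rest ⊤}
  B7:  IN={d:-4; rest ⊤}  OUT={d:-2; rest ⊤}
  B8:  IN={d:-2; rest ⊤}  OUT={a:5, c:2, d:-2; rest ⊤}

Merge at B6: IN[B6] = OUT[B4] ⊔ OUT[B5] = {a: 6, b: ⊤, c: ⊤, d: -4, e: ⊤, f: ⊤}
Applying B6's transfer function to that IN value gives OUT[B6] (row B6 above).

Answer: {a: 5, b: ⊤, c: ⊤, d: -4, e: ⊤, f: ⊤}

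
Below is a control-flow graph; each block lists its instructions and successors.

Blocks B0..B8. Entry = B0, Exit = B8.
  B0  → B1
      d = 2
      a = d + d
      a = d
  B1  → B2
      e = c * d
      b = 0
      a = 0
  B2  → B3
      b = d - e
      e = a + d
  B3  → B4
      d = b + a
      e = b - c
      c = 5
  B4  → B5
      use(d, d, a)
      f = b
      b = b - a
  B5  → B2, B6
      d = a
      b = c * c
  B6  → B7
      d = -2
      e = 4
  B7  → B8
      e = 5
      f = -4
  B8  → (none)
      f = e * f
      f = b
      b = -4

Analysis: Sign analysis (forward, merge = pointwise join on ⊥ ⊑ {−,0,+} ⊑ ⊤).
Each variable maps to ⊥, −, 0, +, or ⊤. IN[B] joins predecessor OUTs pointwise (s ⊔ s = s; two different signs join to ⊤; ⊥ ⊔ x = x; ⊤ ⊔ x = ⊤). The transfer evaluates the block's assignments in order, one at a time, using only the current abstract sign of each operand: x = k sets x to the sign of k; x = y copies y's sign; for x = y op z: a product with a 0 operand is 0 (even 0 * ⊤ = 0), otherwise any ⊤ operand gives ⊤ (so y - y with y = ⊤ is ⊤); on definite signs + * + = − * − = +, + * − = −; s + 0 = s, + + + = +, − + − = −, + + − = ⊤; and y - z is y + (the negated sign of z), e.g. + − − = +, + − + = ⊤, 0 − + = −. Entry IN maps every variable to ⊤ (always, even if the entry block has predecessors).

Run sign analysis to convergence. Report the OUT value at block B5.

Per-block solution:
  B0: | IN=(all ⊤) | OUT={a:+, d:+; rest ⊤}
  B1: | IN={a:+, d:+; rest ⊤} | OUT={a:0, b:0, d:+; rest ⊤}
  B2: | IN={a:0; rest ⊤} | OUT={a:0; rest ⊤}
  B3: | IN={a:0; rest ⊤} | OUT={a:0, c:+; rest ⊤}
  B4: | IN={a:0, c:+; rest ⊤} | OUT={a:0, c:+; rest ⊤}
  B5: | IN={a:0, c:+; rest ⊤} | OUT={a:0, b:+, c:+, d:0; rest ⊤}
  B6: | IN={a:0, b:+, c:+, d:0; rest ⊤} | OUT={a:0, b:+, c:+, d:-, e:+; rest ⊤}
  B7: | IN={a:0, b:+, c:+, d:-, e:+; rest ⊤} | OUT={a:0, b:+, c:+, d:-, e:+, f:-; rest ⊤}
  B8: | IN={a:0, b:+, c:+, d:-, e:+, f:-; rest ⊤} | OUT={a:0, b:-, c:+, d:-, e:+, f:+; rest ⊤}

Merge at B5: IN[B5] = OUT[B4] = {a: 0, b: ⊤, c: +, d: ⊤, e: ⊤, f: ⊤}
Applying B5's transfer function to that IN value gives OUT[B5] (row B5 above).

Answer: {a: 0, b: +, c: +, d: 0, e: ⊤, f: ⊤}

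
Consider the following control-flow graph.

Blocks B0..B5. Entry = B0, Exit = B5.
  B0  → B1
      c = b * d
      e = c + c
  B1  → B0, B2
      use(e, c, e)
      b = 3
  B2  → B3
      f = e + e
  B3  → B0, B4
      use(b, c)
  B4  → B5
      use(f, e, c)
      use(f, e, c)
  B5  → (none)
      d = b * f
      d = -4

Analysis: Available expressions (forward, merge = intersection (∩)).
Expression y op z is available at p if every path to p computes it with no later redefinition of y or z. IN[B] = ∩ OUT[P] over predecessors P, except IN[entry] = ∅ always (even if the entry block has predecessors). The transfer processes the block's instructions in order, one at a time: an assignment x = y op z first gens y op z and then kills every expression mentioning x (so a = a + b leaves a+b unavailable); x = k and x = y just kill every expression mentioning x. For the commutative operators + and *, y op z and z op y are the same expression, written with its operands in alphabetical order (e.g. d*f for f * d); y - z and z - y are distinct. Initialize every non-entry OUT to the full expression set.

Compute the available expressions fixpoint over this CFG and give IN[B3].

Answer: {c+c, e+e}

Working:
Per-block solution:
  B0: | IN={} | OUT={b*d, c+c}
  B1: | IN={b*d, c+c} | OUT={c+c}
  B2: | IN={c+c} | OUT={c+c, e+e}
  B3: | IN={c+c, e+e} | OUT={c+c, e+e}
  B4: | IN={c+c, e+e} | OUT={c+c, e+e}
  B5: | IN={c+c, e+e} | OUT={b*f, c+c, e+e}

Merge at B3: IN[B3] = OUT[B2] = {c+c, e+e}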